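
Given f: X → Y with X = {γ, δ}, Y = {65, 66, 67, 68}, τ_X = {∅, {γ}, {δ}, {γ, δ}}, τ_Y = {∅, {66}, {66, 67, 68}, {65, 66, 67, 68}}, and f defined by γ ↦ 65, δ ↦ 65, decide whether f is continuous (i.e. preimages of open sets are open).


f IS continuous.

Compute f^{-1}(U) for each U ∈ τ_Y:
  U = ∅: f^{-1}(U) = ∅ ∈ τ_X ✓.
  U = {66}: f^{-1}(U) = ∅ ∈ τ_X ✓.
  U = {66, 67, 68}: f^{-1}(U) = ∅ ∈ τ_X ✓.
  U = {65, 66, 67, 68}: f^{-1}(U) = {γ, δ} ∈ τ_X ✓.
Every preimage lies in τ_X, so f IS continuous.


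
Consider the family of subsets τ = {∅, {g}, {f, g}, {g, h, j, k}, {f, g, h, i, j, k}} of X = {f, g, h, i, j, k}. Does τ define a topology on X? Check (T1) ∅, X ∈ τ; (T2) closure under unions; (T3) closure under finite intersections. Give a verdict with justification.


τ is NOT a topology on X.

Axiom (T1): ∅ ∈ τ? Yes; X ∈ τ? Yes.
Axiom (T2/T3): check pairwise unions and intersections of members of τ.
Counterexample for (T2): {f, g} ∪ {g, h, j, k} = {f, g, h, j, k} ∉ τ. Therefore τ is NOT a topology.


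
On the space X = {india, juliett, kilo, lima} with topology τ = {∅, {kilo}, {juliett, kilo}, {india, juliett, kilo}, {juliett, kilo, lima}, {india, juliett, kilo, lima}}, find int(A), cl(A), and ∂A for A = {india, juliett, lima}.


int(A) = ∅, cl(A) = {india, juliett, lima}, ∂A = {india, juliett, lima}.

Closed sets in (X, τ) are complements of opens:
  closed(X, τ) = {∅, {india}, {lima}, {india, lima}, {india, juliett, lima}, {india, juliett, kilo, lima}}.
int(A) = ⋃ {U ∈ τ : U ⊆ A}. Opens contained in A: ∅.
Taking the union of these: int(A) = ∅.
cl(A) = ⋂ {C closed : A ⊆ C}. Closed sets containing A: {india, juliett, lima}, {india, juliett, kilo, lima}.
Intersecting these: cl(A) = {india, juliett, lima}.
∂A = cl(A) ∖ int(A) = {india, juliett, lima} ∖ ∅ = {india, juliett, lima}.


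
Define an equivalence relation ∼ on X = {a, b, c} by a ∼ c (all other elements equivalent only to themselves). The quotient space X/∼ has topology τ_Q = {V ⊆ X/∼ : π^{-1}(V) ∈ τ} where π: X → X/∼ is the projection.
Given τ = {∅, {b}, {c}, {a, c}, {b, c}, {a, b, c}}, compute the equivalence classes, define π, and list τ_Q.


X/∼ = {[a=c], [b]}; |τ_Q| = 4.

Equivalence classes: [a=c], [b].
Quotient map π: X → X/∼ sends a ↦ [a=c], b ↦ [b], c ↦ [a=c].
For each subset V ⊆ X/∼, compute π^{-1}(V) ⊆ X and check whether π^{-1}(V) ∈ τ. V is open in τ_Q iff π^{-1}(V) ∈ τ.
  V = {}: π^{-1}(V) = ∅ ∈ τ ✓.
  V = {[a=c]}: π^{-1}(V) = {a, c} ∈ τ ✓.
  V = {[b]}: π^{-1}(V) = {b} ∈ τ ✓.
  V = {[a=c], [b]}: π^{-1}(V) = {a, b, c} ∈ τ ✓.
Open sets in the quotient: τ_Q = {{}, {[a=c]}, {[b]}, {[a=c], [b]}} (4 elements).


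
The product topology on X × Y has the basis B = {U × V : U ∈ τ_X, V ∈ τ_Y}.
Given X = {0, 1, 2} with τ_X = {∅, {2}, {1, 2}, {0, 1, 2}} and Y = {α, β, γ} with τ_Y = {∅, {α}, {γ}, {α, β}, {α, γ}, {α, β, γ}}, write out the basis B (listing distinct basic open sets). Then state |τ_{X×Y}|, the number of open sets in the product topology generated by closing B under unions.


Basis B = {∅ × ∅, {2} × {α}, {2} × {γ}, {1, 2} × {α}, {1, 2} × {γ}, {2} × {α, β}, {2} × {α, γ}, {0, 1, 2} × {α}, {0, 1, 2} × {γ}, {2} × {α, β, γ}, {1, 2} × {α, β}, {1, 2} × {α, γ}, {0, 1, 2} × {α, β}, {0, 1, 2} × {α, γ}, {1, 2} × {α, β, γ}, {0, 1, 2} × {α, β, γ}}; |τ_{X×Y}| = 40.

Enumerate products U × V with U ∈ τ_X, V ∈ τ_Y (deduplicated):
  ∅ × ∅ = {} (∅)
  {2} × {α} = {(2,α)}
  {2} × {γ} = {(2,γ)}
  {1, 2} × {α} = {(1,α), (2,α)}
  {1, 2} × {γ} = {(1,γ), (2,γ)}
  {2} × {α, β} = {(2,α), (2,β)}
  {2} × {α, γ} = {(2,α), (2,γ)}
  {0, 1, 2} × {α} = {(0,α), (1,α), (2,α)}
  {0, 1, 2} × {γ} = {(0,γ), (1,γ), (2,γ)}
  {2} × {α, β, γ} = {(2,α), (2,β), (2,γ)}
  {1, 2} × {α, β} = {(1,α), (1,β), (2,α), (2,β)}
  {1, 2} × {α, γ} = {(1,α), (1,γ), (2,α), (2,γ)}
  {0, 1, 2} × {α, β} = {(0,α), (0,β), (1,α), (1,β), (2,α), (2,β)}
  {0, 1, 2} × {α, γ} = {(0,α), (0,γ), (1,α), (1,γ), (2,α), (2,γ)}
  {1, 2} × {α, β, γ} = {(1,α), (1,β), (1,γ), (2,α), (2,β), (2,γ)}
  {0, 1, 2} × {α, β, γ} = {(0,α), (0,β), (0,γ), (1,α), (1,β), (1,γ), (2,α), (2,β), (2,γ)}
These 16 distinct sets form the basis B.
Close under arbitrary unions to get τ_{X×Y}; counting gives |τ_{X×Y}| = 40.


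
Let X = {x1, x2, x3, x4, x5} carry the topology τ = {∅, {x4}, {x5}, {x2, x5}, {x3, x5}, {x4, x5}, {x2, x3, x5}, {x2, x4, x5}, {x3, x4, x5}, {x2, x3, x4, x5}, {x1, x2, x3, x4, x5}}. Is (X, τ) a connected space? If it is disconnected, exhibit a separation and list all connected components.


(X, τ) is connected.

Find clopen sets (U ∈ τ with X ∖ U ∈ τ):
  U = ∅, X ∖ U = {x1, x2, x3, x4, x5} — both open, so U is clopen.
  U = {x1, x2, x3, x4, x5}, X ∖ U = ∅ — both open, so U is clopen.
Only trivial clopens (∅ and X) exist, so (X, τ) is connected.
Compute connected components by grouping points that agree on all clopens:
  component: {x1, x2, x3, x4, x5}


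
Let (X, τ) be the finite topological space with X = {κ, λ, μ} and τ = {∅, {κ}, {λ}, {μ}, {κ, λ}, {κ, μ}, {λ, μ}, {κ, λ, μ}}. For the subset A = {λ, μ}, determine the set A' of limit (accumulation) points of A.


A' = ∅

For each x ∈ X, list the open sets U ∈ τ with x ∈ U, then check whether U ∩ (A ∖ {x}) ≠ ∅ for every such U.
  x = κ: open {κ} ∋ x has {κ} ∩ (A ∖ {κ}) = ∅, so x is NOT a limit point.
  x = λ: open {λ} ∋ x has {λ} ∩ (A ∖ {λ}) = ∅, so x is NOT a limit point.
  x = μ: open {μ} ∋ x has {μ} ∩ (A ∖ {μ}) = ∅, so x is NOT a limit point.
Collecting: A' = ∅.


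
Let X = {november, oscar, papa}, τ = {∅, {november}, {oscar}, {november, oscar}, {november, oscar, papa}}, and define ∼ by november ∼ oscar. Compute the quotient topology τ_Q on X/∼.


X/∼ = {[november=oscar], [papa]}; |τ_Q| = 3.

Equivalence classes: [november=oscar], [papa].
Quotient map π: X → X/∼ sends november ↦ [november=oscar], oscar ↦ [november=oscar], papa ↦ [papa].
For each subset V ⊆ X/∼, compute π^{-1}(V) ⊆ X and check whether π^{-1}(V) ∈ τ. V is open in τ_Q iff π^{-1}(V) ∈ τ.
  V = {}: π^{-1}(V) = ∅ ∈ τ ✓.
  V = {[november=oscar]}: π^{-1}(V) = {november, oscar} ∈ τ ✓.
  V = {[papa]}: π^{-1}(V) = {papa} ∉ τ ✗.
  V = {[november=oscar], [papa]}: π^{-1}(V) = {november, oscar, papa} ∈ τ ✓.
Open sets in the quotient: τ_Q = {{}, {[november=oscar]}, {[november=oscar], [papa]}} (3 elements).


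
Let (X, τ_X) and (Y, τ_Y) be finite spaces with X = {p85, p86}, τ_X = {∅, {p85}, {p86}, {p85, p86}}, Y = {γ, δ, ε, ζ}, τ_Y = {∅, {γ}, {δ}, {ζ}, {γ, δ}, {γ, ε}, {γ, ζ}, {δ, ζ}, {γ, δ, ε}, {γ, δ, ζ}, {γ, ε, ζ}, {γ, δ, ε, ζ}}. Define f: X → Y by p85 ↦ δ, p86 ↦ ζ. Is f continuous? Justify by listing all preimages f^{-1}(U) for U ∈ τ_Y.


f IS continuous.

Compute f^{-1}(U) for each U ∈ τ_Y:
  U = ∅: f^{-1}(U) = ∅ ∈ τ_X ✓.
  U = {γ}: f^{-1}(U) = ∅ ∈ τ_X ✓.
  U = {δ}: f^{-1}(U) = {p85} ∈ τ_X ✓.
  U = {ζ}: f^{-1}(U) = {p86} ∈ τ_X ✓.
  U = {γ, δ}: f^{-1}(U) = {p85} ∈ τ_X ✓.
  U = {γ, ε}: f^{-1}(U) = ∅ ∈ τ_X ✓.
  U = {γ, ζ}: f^{-1}(U) = {p86} ∈ τ_X ✓.
  U = {δ, ζ}: f^{-1}(U) = {p85, p86} ∈ τ_X ✓.
  U = {γ, δ, ε}: f^{-1}(U) = {p85} ∈ τ_X ✓.
  U = {γ, δ, ζ}: f^{-1}(U) = {p85, p86} ∈ τ_X ✓.
  U = {γ, ε, ζ}: f^{-1}(U) = {p86} ∈ τ_X ✓.
  U = {γ, δ, ε, ζ}: f^{-1}(U) = {p85, p86} ∈ τ_X ✓.
Every preimage lies in τ_X, so f IS continuous.


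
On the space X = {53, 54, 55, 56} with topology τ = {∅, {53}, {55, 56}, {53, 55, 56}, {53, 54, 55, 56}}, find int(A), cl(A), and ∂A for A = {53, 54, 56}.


int(A) = {53}, cl(A) = {53, 54, 55, 56}, ∂A = {54, 55, 56}.

Closed sets in (X, τ) are complements of opens:
  closed(X, τ) = {∅, {54}, {53, 54}, {54, 55, 56}, {53, 54, 55, 56}}.
int(A) = ⋃ {U ∈ τ : U ⊆ A}. Opens contained in A: ∅, {53}.
Taking the union of these: int(A) = {53}.
cl(A) = ⋂ {C closed : A ⊆ C}. Closed sets containing A: {53, 54, 55, 56}.
Intersecting these: cl(A) = {53, 54, 55, 56}.
∂A = cl(A) ∖ int(A) = {53, 54, 55, 56} ∖ {53} = {54, 55, 56}.


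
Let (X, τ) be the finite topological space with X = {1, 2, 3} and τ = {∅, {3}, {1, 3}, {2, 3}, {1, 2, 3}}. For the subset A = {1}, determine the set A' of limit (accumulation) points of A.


A' = ∅

For each x ∈ X, list the open sets U ∈ τ with x ∈ U, then check whether U ∩ (A ∖ {x}) ≠ ∅ for every such U.
  x = 1: open {1, 3} ∋ x has {1, 3} ∩ (A ∖ {1}) = ∅, so x is NOT a limit point.
  x = 2: open {2, 3} ∋ x has {2, 3} ∩ (A ∖ {2}) = ∅, so x is NOT a limit point.
  x = 3: open {3} ∋ x has {3} ∩ (A ∖ {3}) = ∅, so x is NOT a limit point.
Collecting: A' = ∅.


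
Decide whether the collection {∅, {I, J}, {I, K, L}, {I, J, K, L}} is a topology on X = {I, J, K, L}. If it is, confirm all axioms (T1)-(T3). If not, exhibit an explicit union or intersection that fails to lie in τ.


τ is NOT a topology on X.

Axiom (T1): ∅ ∈ τ? Yes; X ∈ τ? Yes.
Axiom (T2/T3): check pairwise unions and intersections of members of τ.
Counterexample for (T3): {I, J} ∩ {I, K, L} = {I} ∉ τ. Therefore τ is NOT a topology.


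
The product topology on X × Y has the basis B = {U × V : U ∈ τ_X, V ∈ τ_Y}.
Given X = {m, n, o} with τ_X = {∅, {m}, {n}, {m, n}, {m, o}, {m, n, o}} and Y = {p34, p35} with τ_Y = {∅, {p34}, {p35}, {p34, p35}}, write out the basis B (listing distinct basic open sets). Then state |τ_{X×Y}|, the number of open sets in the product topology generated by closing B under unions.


Basis B = {∅ × ∅, {m} × {p34}, {m} × {p35}, {n} × {p34}, {n} × {p35}, {m} × {p34, p35}, {m, n} × {p34}, {m, o} × {p34}, {m, n} × {p35}, {m, o} × {p35}, {n} × {p34, p35}, {m, n, o} × {p34}, {m, n, o} × {p35}, {m, n} × {p34, p35}, {m, o} × {p34, p35}, {m, n, o} × {p34, p35}}; |τ_{X×Y}| = 36.

Enumerate products U × V with U ∈ τ_X, V ∈ τ_Y (deduplicated):
  ∅ × ∅ = {} (∅)
  {m} × {p34} = {(m,p34)}
  {m} × {p35} = {(m,p35)}
  {n} × {p34} = {(n,p34)}
  {n} × {p35} = {(n,p35)}
  {m} × {p34, p35} = {(m,p34), (m,p35)}
  {m, n} × {p34} = {(m,p34), (n,p34)}
  {m, o} × {p34} = {(m,p34), (o,p34)}
  {m, n} × {p35} = {(m,p35), (n,p35)}
  {m, o} × {p35} = {(m,p35), (o,p35)}
  {n} × {p34, p35} = {(n,p34), (n,p35)}
  {m, n, o} × {p34} = {(m,p34), (n,p34), (o,p34)}
  {m, n, o} × {p35} = {(m,p35), (n,p35), (o,p35)}
  {m, n} × {p34, p35} = {(m,p34), (m,p35), (n,p34), (n,p35)}
  {m, o} × {p34, p35} = {(m,p34), (m,p35), (o,p34), (o,p35)}
  {m, n, o} × {p34, p35} = {(m,p34), (m,p35), (n,p34), (n,p35), (o,p34), (o,p35)}
These 16 distinct sets form the basis B.
Close under arbitrary unions to get τ_{X×Y}; counting gives |τ_{X×Y}| = 36.


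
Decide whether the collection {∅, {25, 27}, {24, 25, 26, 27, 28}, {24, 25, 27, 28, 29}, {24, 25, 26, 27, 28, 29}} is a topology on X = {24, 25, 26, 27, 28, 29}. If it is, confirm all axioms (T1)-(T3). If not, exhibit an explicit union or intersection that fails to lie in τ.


τ is NOT a topology on X.

Axiom (T1): ∅ ∈ τ? Yes; X ∈ τ? Yes.
Axiom (T2/T3): check pairwise unions and intersections of members of τ.
Counterexample for (T3): {24, 25, 26, 27, 28} ∩ {24, 25, 27, 28, 29} = {24, 25, 27, 28} ∉ τ. Therefore τ is NOT a topology.


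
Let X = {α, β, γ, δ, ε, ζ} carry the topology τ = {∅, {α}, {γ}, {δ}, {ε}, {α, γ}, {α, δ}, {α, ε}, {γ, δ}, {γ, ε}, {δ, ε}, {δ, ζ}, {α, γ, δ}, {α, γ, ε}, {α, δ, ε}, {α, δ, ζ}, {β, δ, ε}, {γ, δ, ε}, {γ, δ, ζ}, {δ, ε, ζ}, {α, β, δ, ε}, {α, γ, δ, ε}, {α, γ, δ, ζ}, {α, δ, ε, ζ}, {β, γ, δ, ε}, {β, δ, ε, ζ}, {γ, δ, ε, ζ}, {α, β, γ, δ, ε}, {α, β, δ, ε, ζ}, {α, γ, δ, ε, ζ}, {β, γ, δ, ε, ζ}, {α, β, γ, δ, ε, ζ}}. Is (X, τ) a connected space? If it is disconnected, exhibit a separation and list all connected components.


(X, τ) is disconnected; components = [{α}, {γ}, {β, δ, ε, ζ}].

Find clopen sets (U ∈ τ with X ∖ U ∈ τ):
  U = ∅, X ∖ U = {α, β, γ, δ, ε, ζ} — both open, so U is clopen.
  U = {α}, X ∖ U = {β, γ, δ, ε, ζ} — both open, so U is clopen.
  U = {γ}, X ∖ U = {α, β, δ, ε, ζ} — both open, so U is clopen.
  U = {α, γ}, X ∖ U = {β, δ, ε, ζ} — both open, so U is clopen.
  U = {β, δ, ε, ζ}, X ∖ U = {α, γ} — both open, so U is clopen.
  U = {α, β, δ, ε, ζ}, X ∖ U = {γ} — both open, so U is clopen.
  U = {β, γ, δ, ε, ζ}, X ∖ U = {α} — both open, so U is clopen.
  U = {α, β, γ, δ, ε, ζ}, X ∖ U = ∅ — both open, so U is clopen.
Nontrivial clopen(s) exist: e.g. {α, β, δ, ε, ζ}. So (X, τ) is disconnected.
Compute connected components by grouping points that agree on all clopens:
  component: {α}
  component: {γ}
  component: {β, δ, ε, ζ}


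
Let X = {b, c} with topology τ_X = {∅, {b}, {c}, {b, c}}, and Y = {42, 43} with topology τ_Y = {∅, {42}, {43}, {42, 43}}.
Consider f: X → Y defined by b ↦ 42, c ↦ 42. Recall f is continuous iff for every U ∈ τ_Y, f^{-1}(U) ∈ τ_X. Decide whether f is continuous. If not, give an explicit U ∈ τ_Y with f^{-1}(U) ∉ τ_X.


f IS continuous.

Compute f^{-1}(U) for each U ∈ τ_Y:
  U = ∅: f^{-1}(U) = ∅ ∈ τ_X ✓.
  U = {42}: f^{-1}(U) = {b, c} ∈ τ_X ✓.
  U = {43}: f^{-1}(U) = ∅ ∈ τ_X ✓.
  U = {42, 43}: f^{-1}(U) = {b, c} ∈ τ_X ✓.
Every preimage lies in τ_X, so f IS continuous.


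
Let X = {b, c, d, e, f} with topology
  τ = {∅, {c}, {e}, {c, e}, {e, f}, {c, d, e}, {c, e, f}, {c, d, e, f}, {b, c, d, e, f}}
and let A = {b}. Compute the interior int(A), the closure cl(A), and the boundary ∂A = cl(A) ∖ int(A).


int(A) = ∅, cl(A) = {b}, ∂A = {b}.

Closed sets in (X, τ) are complements of opens:
  closed(X, τ) = {∅, {b}, {b, d}, {b, f}, {b, c, d}, {b, d, f}, {b, c, d, f}, {b, d, e, f}, {b, c, d, e, f}}.
int(A) = ⋃ {U ∈ τ : U ⊆ A}. Opens contained in A: ∅.
Taking the union of these: int(A) = ∅.
cl(A) = ⋂ {C closed : A ⊆ C}. Closed sets containing A: {b}, {b, d}, {b, f}, {b, c, d}, {b, d, f}, {b, c, d, f}, {b, d, e, f}, {b, c, d, e, f}.
Intersecting these: cl(A) = {b}.
∂A = cl(A) ∖ int(A) = {b} ∖ ∅ = {b}.


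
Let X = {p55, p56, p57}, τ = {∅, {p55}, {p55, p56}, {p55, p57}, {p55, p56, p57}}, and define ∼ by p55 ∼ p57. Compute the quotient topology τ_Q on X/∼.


X/∼ = {[p55=p57], [p56]}; |τ_Q| = 3.

Equivalence classes: [p55=p57], [p56].
Quotient map π: X → X/∼ sends p55 ↦ [p55=p57], p56 ↦ [p56], p57 ↦ [p55=p57].
For each subset V ⊆ X/∼, compute π^{-1}(V) ⊆ X and check whether π^{-1}(V) ∈ τ. V is open in τ_Q iff π^{-1}(V) ∈ τ.
  V = {}: π^{-1}(V) = ∅ ∈ τ ✓.
  V = {[p55=p57]}: π^{-1}(V) = {p55, p57} ∈ τ ✓.
  V = {[p56]}: π^{-1}(V) = {p56} ∉ τ ✗.
  V = {[p55=p57], [p56]}: π^{-1}(V) = {p55, p56, p57} ∈ τ ✓.
Open sets in the quotient: τ_Q = {{}, {[p55=p57]}, {[p55=p57], [p56]}} (3 elements).


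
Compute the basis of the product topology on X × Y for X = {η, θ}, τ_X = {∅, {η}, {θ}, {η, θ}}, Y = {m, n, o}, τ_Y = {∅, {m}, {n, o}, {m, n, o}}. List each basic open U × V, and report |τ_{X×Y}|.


Basis B = {∅ × ∅, {η} × {m}, {θ} × {m}, {η, θ} × {m}, {η} × {n, o}, {θ} × {n, o}, {η} × {m, n, o}, {θ} × {m, n, o}, {η, θ} × {n, o}, {η, θ} × {m, n, o}}; |τ_{X×Y}| = 16.

Enumerate products U × V with U ∈ τ_X, V ∈ τ_Y (deduplicated):
  ∅ × ∅ = {} (∅)
  {η} × {m} = {(η,m)}
  {θ} × {m} = {(θ,m)}
  {η, θ} × {m} = {(η,m), (θ,m)}
  {η} × {n, o} = {(η,n), (η,o)}
  {θ} × {n, o} = {(θ,n), (θ,o)}
  {η} × {m, n, o} = {(η,m), (η,n), (η,o)}
  {θ} × {m, n, o} = {(θ,m), (θ,n), (θ,o)}
  {η, θ} × {n, o} = {(η,n), (η,o), (θ,n), (θ,o)}
  {η, θ} × {m, n, o} = {(η,m), (η,n), (η,o), (θ,m), (θ,n), (θ,o)}
These 10 distinct sets form the basis B.
Close under arbitrary unions to get τ_{X×Y}; counting gives |τ_{X×Y}| = 16.


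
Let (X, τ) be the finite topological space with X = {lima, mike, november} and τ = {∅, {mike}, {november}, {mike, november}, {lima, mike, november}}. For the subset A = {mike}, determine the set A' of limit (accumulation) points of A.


A' = {lima}

For each x ∈ X, list the open sets U ∈ τ with x ∈ U, then check whether U ∩ (A ∖ {x}) ≠ ∅ for every such U.
  x = lima: opens ∋ x are {lima, mike, november}; each meets A ∖ {lima}, so x IS a limit point.
  x = mike: open {mike} ∋ x has {mike} ∩ (A ∖ {mike}) = ∅, so x is NOT a limit point.
  x = november: open {november} ∋ x has {november} ∩ (A ∖ {november}) = ∅, so x is NOT a limit point.
Collecting: A' = {lima}.


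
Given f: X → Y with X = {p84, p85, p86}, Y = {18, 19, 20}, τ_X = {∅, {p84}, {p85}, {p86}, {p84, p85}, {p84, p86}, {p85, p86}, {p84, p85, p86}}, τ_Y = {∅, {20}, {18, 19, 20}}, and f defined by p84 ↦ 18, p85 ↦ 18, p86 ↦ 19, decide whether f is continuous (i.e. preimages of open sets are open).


f IS continuous.

Compute f^{-1}(U) for each U ∈ τ_Y:
  U = ∅: f^{-1}(U) = ∅ ∈ τ_X ✓.
  U = {20}: f^{-1}(U) = ∅ ∈ τ_X ✓.
  U = {18, 19, 20}: f^{-1}(U) = {p84, p85, p86} ∈ τ_X ✓.
Every preimage lies in τ_X, so f IS continuous.


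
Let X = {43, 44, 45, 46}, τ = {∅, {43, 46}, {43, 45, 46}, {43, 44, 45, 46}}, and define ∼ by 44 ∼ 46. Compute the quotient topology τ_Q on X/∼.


X/∼ = {[43], [44=46], [45]}; |τ_Q| = 2.

Equivalence classes: [43], [44=46], [45].
Quotient map π: X → X/∼ sends 43 ↦ [43], 44 ↦ [44=46], 45 ↦ [45], 46 ↦ [44=46].
For each subset V ⊆ X/∼, compute π^{-1}(V) ⊆ X and check whether π^{-1}(V) ∈ τ. V is open in τ_Q iff π^{-1}(V) ∈ τ.
  V = {}: π^{-1}(V) = ∅ ∈ τ ✓.
  V = {[43]}: π^{-1}(V) = {43} ∉ τ ✗.
  V = {[44=46]}: π^{-1}(V) = {44, 46} ∉ τ ✗.
  V = {[43], [44=46]}: π^{-1}(V) = {43, 44, 46} ∉ τ ✗.
  V = {[45]}: π^{-1}(V) = {45} ∉ τ ✗.
  V = {[43], [45]}: π^{-1}(V) = {43, 45} ∉ τ ✗.
  V = {[44=46], [45]}: π^{-1}(V) = {44, 45, 46} ∉ τ ✗.
  V = {[43], [44=46], [45]}: π^{-1}(V) = {43, 44, 45, 46} ∈ τ ✓.
Open sets in the quotient: τ_Q = {{}, {[43], [44=46], [45]}} (2 elements).


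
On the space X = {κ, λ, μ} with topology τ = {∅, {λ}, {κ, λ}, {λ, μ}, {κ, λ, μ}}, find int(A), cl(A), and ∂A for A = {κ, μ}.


int(A) = ∅, cl(A) = {κ, μ}, ∂A = {κ, μ}.

Closed sets in (X, τ) are complements of opens:
  closed(X, τ) = {∅, {κ}, {μ}, {κ, μ}, {κ, λ, μ}}.
int(A) = ⋃ {U ∈ τ : U ⊆ A}. Opens contained in A: ∅.
Taking the union of these: int(A) = ∅.
cl(A) = ⋂ {C closed : A ⊆ C}. Closed sets containing A: {κ, μ}, {κ, λ, μ}.
Intersecting these: cl(A) = {κ, μ}.
∂A = cl(A) ∖ int(A) = {κ, μ} ∖ ∅ = {κ, μ}.


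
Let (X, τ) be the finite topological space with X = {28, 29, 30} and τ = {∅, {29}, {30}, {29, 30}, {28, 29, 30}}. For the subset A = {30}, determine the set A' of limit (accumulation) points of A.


A' = {28}

For each x ∈ X, list the open sets U ∈ τ with x ∈ U, then check whether U ∩ (A ∖ {x}) ≠ ∅ for every such U.
  x = 28: opens ∋ x are {28, 29, 30}; each meets A ∖ {28}, so x IS a limit point.
  x = 29: open {29} ∋ x has {29} ∩ (A ∖ {29}) = ∅, so x is NOT a limit point.
  x = 30: open {30} ∋ x has {30} ∩ (A ∖ {30}) = ∅, so x is NOT a limit point.
Collecting: A' = {28}.


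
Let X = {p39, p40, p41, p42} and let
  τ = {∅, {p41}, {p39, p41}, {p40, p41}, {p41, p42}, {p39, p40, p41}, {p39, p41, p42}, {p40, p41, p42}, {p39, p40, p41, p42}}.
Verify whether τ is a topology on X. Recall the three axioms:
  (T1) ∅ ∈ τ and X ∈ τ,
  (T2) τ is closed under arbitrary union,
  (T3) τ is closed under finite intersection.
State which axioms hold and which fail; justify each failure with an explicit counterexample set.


τ IS a topology on X.

Axiom (T1): ∅ ∈ τ? Yes; X ∈ τ? Yes.
Axiom (T2/T3): check pairwise unions and intersections of members of τ.
All pairwise intersections and unions checked — each lies in τ. Therefore τ satisfies (T1), (T2), (T3): it IS a topology on X.


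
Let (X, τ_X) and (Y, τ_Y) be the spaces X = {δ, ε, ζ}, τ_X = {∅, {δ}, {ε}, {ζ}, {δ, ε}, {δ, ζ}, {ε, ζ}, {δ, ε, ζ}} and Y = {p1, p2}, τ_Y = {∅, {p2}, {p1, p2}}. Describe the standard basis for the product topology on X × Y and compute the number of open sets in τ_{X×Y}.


Basis B = {∅ × ∅, {δ} × {p2}, {ε} × {p2}, {ζ} × {p2}, {δ} × {p1, p2}, {δ, ε} × {p2}, {δ, ζ} × {p2}, {ε} × {p1, p2}, {ε, ζ} × {p2}, {ζ} × {p1, p2}, {δ, ε, ζ} × {p2}, {δ, ε} × {p1, p2}, {δ, ζ} × {p1, p2}, {ε, ζ} × {p1, p2}, {δ, ε, ζ} × {p1, p2}}; |τ_{X×Y}| = 27.

Enumerate products U × V with U ∈ τ_X, V ∈ τ_Y (deduplicated):
  ∅ × ∅ = {} (∅)
  {δ} × {p2} = {(δ,p2)}
  {ε} × {p2} = {(ε,p2)}
  {ζ} × {p2} = {(ζ,p2)}
  {δ} × {p1, p2} = {(δ,p1), (δ,p2)}
  {δ, ε} × {p2} = {(δ,p2), (ε,p2)}
  {δ, ζ} × {p2} = {(δ,p2), (ζ,p2)}
  {ε} × {p1, p2} = {(ε,p1), (ε,p2)}
  {ε, ζ} × {p2} = {(ε,p2), (ζ,p2)}
  {ζ} × {p1, p2} = {(ζ,p1), (ζ,p2)}
  {δ, ε, ζ} × {p2} = {(δ,p2), (ε,p2), (ζ,p2)}
  {δ, ε} × {p1, p2} = {(δ,p1), (δ,p2), (ε,p1), (ε,p2)}
  {δ, ζ} × {p1, p2} = {(δ,p1), (δ,p2), (ζ,p1), (ζ,p2)}
  {ε, ζ} × {p1, p2} = {(ε,p1), (ε,p2), (ζ,p1), (ζ,p2)}
  {δ, ε, ζ} × {p1, p2} = {(δ,p1), (δ,p2), (ε,p1), (ε,p2), (ζ,p1), (ζ,p2)}
These 15 distinct sets form the basis B.
Close under arbitrary unions to get τ_{X×Y}; counting gives |τ_{X×Y}| = 27.


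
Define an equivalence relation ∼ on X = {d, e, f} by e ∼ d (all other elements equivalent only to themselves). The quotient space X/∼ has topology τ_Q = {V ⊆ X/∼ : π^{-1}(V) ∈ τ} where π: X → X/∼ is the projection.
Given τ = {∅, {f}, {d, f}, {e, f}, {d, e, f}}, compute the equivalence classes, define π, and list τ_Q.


X/∼ = {[d=e], [f]}; |τ_Q| = 3.

Equivalence classes: [d=e], [f].
Quotient map π: X → X/∼ sends d ↦ [d=e], e ↦ [d=e], f ↦ [f].
For each subset V ⊆ X/∼, compute π^{-1}(V) ⊆ X and check whether π^{-1}(V) ∈ τ. V is open in τ_Q iff π^{-1}(V) ∈ τ.
  V = {}: π^{-1}(V) = ∅ ∈ τ ✓.
  V = {[d=e]}: π^{-1}(V) = {d, e} ∉ τ ✗.
  V = {[f]}: π^{-1}(V) = {f} ∈ τ ✓.
  V = {[d=e], [f]}: π^{-1}(V) = {d, e, f} ∈ τ ✓.
Open sets in the quotient: τ_Q = {{}, {[f]}, {[d=e], [f]}} (3 elements).


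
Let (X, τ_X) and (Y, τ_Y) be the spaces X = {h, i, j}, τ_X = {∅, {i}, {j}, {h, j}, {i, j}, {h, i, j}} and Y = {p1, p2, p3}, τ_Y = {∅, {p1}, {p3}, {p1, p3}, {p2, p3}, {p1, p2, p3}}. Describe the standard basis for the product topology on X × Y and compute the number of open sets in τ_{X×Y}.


Basis B = {∅ × ∅, {i} × {p1}, {i} × {p3}, {j} × {p1}, {j} × {p3}, {h, j} × {p1}, {h, j} × {p3}, {i} × {p1, p3}, {i, j} × {p1}, {i} × {p2, p3}, {i, j} × {p3}, {j} × {p1, p3}, {j} × {p2, p3}, {h, i, j} × {p1}, {h, i, j} × {p3}, {i} × {p1, p2, p3}, {j} × {p1, p2, p3}, {h, j} × {p1, p3}, {h, j} × {p2, p3}, {i, j} × {p1, p3}, {i, j} × {p2, p3}, {h, j} × {p1, p2, p3}, {h, i, j} × {p1, p3}, {h, i, j} × {p2, p3}, {i, j} × {p1, p2, p3}, {h, i, j} × {p1, p2, p3}}; |τ_{X×Y}| = 108.

Enumerate products U × V with U ∈ τ_X, V ∈ τ_Y (deduplicated):
  ∅ × ∅ = {} (∅)
  {i} × {p1} = {(i,p1)}
  {i} × {p3} = {(i,p3)}
  {j} × {p1} = {(j,p1)}
  {j} × {p3} = {(j,p3)}
  {h, j} × {p1} = {(h,p1), (j,p1)}
  {h, j} × {p3} = {(h,p3), (j,p3)}
  {i} × {p1, p3} = {(i,p1), (i,p3)}
  {i, j} × {p1} = {(i,p1), (j,p1)}
  {i} × {p2, p3} = {(i,p2), (i,p3)}
  {i, j} × {p3} = {(i,p3), (j,p3)}
  {j} × {p1, p3} = {(j,p1), (j,p3)}
  {j} × {p2, p3} = {(j,p2), (j,p3)}
  {h, i, j} × {p1} = {(h,p1), (i,p1), (j,p1)}
  {h, i, j} × {p3} = {(h,p3), (i,p3), (j,p3)}
  {i} × {p1, p2, p3} = {(i,p1), (i,p2), (i,p3)}
  {j} × {p1, p2, p3} = {(j,p1), (j,p2), (j,p3)}
  {h, j} × {p1, p3} = {(h,p1), (h,p3), (j,p1), (j,p3)}
  {h, j} × {p2, p3} = {(h,p2), (h,p3), (j,p2), (j,p3)}
  {i, j} × {p1, p3} = {(i,p1), (i,p3), (j,p1), (j,p3)}
  {i, j} × {p2, p3} = {(i,p2), (i,p3), (j,p2), (j,p3)}
  {h, j} × {p1, p2, p3} = {(h,p1), (h,p2), (h,p3), (j,p1), (j,p2), (j,p3)}
  {h, i, j} × {p1, p3} = {(h,p1), (h,p3), (i,p1), (i,p3), (j,p1), (j,p3)}
  {h, i, j} × {p2, p3} = {(h,p2), (h,p3), (i,p2), (i,p3), (j,p2), (j,p3)}
  {i, j} × {p1, p2, p3} = {(i,p1), (i,p2), (i,p3), (j,p1), (j,p2), (j,p3)}
  {h, i, j} × {p1, p2, p3} = {(h,p1), (h,p2), (h,p3), (i,p1), (i,p2), (i,p3), (j,p1), (j,p2), (j,p3)}
These 26 distinct sets form the basis B.
Close under arbitrary unions to get τ_{X×Y}; counting gives |τ_{X×Y}| = 108.


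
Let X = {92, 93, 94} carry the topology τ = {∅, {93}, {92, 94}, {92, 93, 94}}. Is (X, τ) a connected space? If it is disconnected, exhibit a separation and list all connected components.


(X, τ) is disconnected; components = [{93}, {92, 94}].

Find clopen sets (U ∈ τ with X ∖ U ∈ τ):
  U = ∅, X ∖ U = {92, 93, 94} — both open, so U is clopen.
  U = {93}, X ∖ U = {92, 94} — both open, so U is clopen.
  U = {92, 94}, X ∖ U = {93} — both open, so U is clopen.
  U = {92, 93, 94}, X ∖ U = ∅ — both open, so U is clopen.
Nontrivial clopen(s) exist: e.g. {92, 94}. So (X, τ) is disconnected.
Compute connected components by grouping points that agree on all clopens:
  component: {93}
  component: {92, 94}


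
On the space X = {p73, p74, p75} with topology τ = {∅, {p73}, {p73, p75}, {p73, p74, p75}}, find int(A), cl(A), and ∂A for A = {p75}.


int(A) = ∅, cl(A) = {p74, p75}, ∂A = {p74, p75}.

Closed sets in (X, τ) are complements of opens:
  closed(X, τ) = {∅, {p74}, {p74, p75}, {p73, p74, p75}}.
int(A) = ⋃ {U ∈ τ : U ⊆ A}. Opens contained in A: ∅.
Taking the union of these: int(A) = ∅.
cl(A) = ⋂ {C closed : A ⊆ C}. Closed sets containing A: {p74, p75}, {p73, p74, p75}.
Intersecting these: cl(A) = {p74, p75}.
∂A = cl(A) ∖ int(A) = {p74, p75} ∖ ∅ = {p74, p75}.


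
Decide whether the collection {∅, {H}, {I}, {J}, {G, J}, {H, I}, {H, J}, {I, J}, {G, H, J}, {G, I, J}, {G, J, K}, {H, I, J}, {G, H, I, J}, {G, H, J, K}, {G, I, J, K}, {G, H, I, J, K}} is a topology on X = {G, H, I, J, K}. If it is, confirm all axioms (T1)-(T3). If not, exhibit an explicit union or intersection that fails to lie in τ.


τ IS a topology on X.

Axiom (T1): ∅ ∈ τ? Yes; X ∈ τ? Yes.
Axiom (T2/T3): check pairwise unions and intersections of members of τ.
All pairwise intersections and unions checked — each lies in τ. Therefore τ satisfies (T1), (T2), (T3): it IS a topology on X.


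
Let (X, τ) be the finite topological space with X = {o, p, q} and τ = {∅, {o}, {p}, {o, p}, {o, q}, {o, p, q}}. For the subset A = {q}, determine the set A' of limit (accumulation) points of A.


A' = ∅

For each x ∈ X, list the open sets U ∈ τ with x ∈ U, then check whether U ∩ (A ∖ {x}) ≠ ∅ for every such U.
  x = o: open {o} ∋ x has {o} ∩ (A ∖ {o}) = ∅, so x is NOT a limit point.
  x = p: open {p} ∋ x has {p} ∩ (A ∖ {p}) = ∅, so x is NOT a limit point.
  x = q: open {o, q} ∋ x has {o, q} ∩ (A ∖ {q}) = ∅, so x is NOT a limit point.
Collecting: A' = ∅.


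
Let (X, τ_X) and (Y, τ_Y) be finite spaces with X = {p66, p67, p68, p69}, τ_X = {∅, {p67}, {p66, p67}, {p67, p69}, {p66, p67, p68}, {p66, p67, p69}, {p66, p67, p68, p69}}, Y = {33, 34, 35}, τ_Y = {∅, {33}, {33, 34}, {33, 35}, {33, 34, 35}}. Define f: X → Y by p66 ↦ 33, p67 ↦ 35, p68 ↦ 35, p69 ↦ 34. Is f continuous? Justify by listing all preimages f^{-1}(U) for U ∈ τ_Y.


f is NOT continuous.

Compute f^{-1}(U) for each U ∈ τ_Y:
  U = ∅: f^{-1}(U) = ∅ ∈ τ_X ✓.
  U = {33}: f^{-1}(U) = {p66} ∉ τ_X ✗.
  U = {33, 34}: f^{-1}(U) = {p66, p69} ∉ τ_X ✗.
  U = {33, 35}: f^{-1}(U) = {p66, p67, p68} ∈ τ_X ✓.
  U = {33, 34, 35}: f^{-1}(U) = {p66, p67, p68, p69} ∈ τ_X ✓.
Found U = {33} with f^{-1}(U) = {p66} not in τ_X. Therefore f is NOT continuous.


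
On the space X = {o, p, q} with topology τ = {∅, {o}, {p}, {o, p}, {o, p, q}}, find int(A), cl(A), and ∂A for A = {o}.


int(A) = {o}, cl(A) = {o, q}, ∂A = {q}.

Closed sets in (X, τ) are complements of opens:
  closed(X, τ) = {∅, {q}, {o, q}, {p, q}, {o, p, q}}.
int(A) = ⋃ {U ∈ τ : U ⊆ A}. Opens contained in A: ∅, {o}.
Taking the union of these: int(A) = {o}.
cl(A) = ⋂ {C closed : A ⊆ C}. Closed sets containing A: {o, q}, {o, p, q}.
Intersecting these: cl(A) = {o, q}.
∂A = cl(A) ∖ int(A) = {o, q} ∖ {o} = {q}.


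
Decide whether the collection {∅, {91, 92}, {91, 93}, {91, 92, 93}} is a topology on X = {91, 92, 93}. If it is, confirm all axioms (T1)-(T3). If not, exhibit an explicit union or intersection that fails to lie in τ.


τ is NOT a topology on X.

Axiom (T1): ∅ ∈ τ? Yes; X ∈ τ? Yes.
Axiom (T2/T3): check pairwise unions and intersections of members of τ.
Counterexample for (T3): {91, 92} ∩ {91, 93} = {91} ∉ τ. Therefore τ is NOT a topology.


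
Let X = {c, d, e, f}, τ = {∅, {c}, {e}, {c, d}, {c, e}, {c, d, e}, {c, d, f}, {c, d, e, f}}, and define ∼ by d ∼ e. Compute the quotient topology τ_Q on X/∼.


X/∼ = {[c], [d=e], [f]}; |τ_Q| = 4.

Equivalence classes: [c], [d=e], [f].
Quotient map π: X → X/∼ sends c ↦ [c], d ↦ [d=e], e ↦ [d=e], f ↦ [f].
For each subset V ⊆ X/∼, compute π^{-1}(V) ⊆ X and check whether π^{-1}(V) ∈ τ. V is open in τ_Q iff π^{-1}(V) ∈ τ.
  V = {}: π^{-1}(V) = ∅ ∈ τ ✓.
  V = {[c]}: π^{-1}(V) = {c} ∈ τ ✓.
  V = {[d=e]}: π^{-1}(V) = {d, e} ∉ τ ✗.
  V = {[c], [d=e]}: π^{-1}(V) = {c, d, e} ∈ τ ✓.
  V = {[f]}: π^{-1}(V) = {f} ∉ τ ✗.
  V = {[c], [f]}: π^{-1}(V) = {c, f} ∉ τ ✗.
  V = {[d=e], [f]}: π^{-1}(V) = {d, e, f} ∉ τ ✗.
  V = {[c], [d=e], [f]}: π^{-1}(V) = {c, d, e, f} ∈ τ ✓.
Open sets in the quotient: τ_Q = {{}, {[c]}, {[c], [d=e]}, {[c], [d=e], [f]}} (4 elements).


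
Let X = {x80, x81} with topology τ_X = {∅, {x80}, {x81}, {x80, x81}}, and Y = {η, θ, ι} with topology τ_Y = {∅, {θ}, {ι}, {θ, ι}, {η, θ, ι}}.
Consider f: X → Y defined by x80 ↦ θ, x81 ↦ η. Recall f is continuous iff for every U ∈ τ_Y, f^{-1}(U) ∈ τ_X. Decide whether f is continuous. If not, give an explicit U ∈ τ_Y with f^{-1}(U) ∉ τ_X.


f IS continuous.

Compute f^{-1}(U) for each U ∈ τ_Y:
  U = ∅: f^{-1}(U) = ∅ ∈ τ_X ✓.
  U = {θ}: f^{-1}(U) = {x80} ∈ τ_X ✓.
  U = {ι}: f^{-1}(U) = ∅ ∈ τ_X ✓.
  U = {θ, ι}: f^{-1}(U) = {x80} ∈ τ_X ✓.
  U = {η, θ, ι}: f^{-1}(U) = {x80, x81} ∈ τ_X ✓.
Every preimage lies in τ_X, so f IS continuous.


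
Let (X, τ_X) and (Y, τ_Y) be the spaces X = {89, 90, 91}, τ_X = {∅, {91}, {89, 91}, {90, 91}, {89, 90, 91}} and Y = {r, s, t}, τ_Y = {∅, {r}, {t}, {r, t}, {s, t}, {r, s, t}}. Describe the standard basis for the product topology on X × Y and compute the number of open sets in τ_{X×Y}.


Basis B = {∅ × ∅, {91} × {r}, {91} × {t}, {89, 91} × {r}, {89, 91} × {t}, {90, 91} × {r}, {90, 91} × {t}, {91} × {r, t}, {91} × {s, t}, {89, 90, 91} × {r}, {89, 90, 91} × {t}, {91} × {r, s, t}, {89, 91} × {r, t}, {89, 91} × {s, t}, {90, 91} × {r, t}, {90, 91} × {s, t}, {89, 91} × {r, s, t}, {89, 90, 91} × {r, t}, {89, 90, 91} × {s, t}, {90, 91} × {r, s, t}, {89, 90, 91} × {r, s, t}}; |τ_{X×Y}| = 70.

Enumerate products U × V with U ∈ τ_X, V ∈ τ_Y (deduplicated):
  ∅ × ∅ = {} (∅)
  {91} × {r} = {(91,r)}
  {91} × {t} = {(91,t)}
  {89, 91} × {r} = {(89,r), (91,r)}
  {89, 91} × {t} = {(89,t), (91,t)}
  {90, 91} × {r} = {(90,r), (91,r)}
  {90, 91} × {t} = {(90,t), (91,t)}
  {91} × {r, t} = {(91,r), (91,t)}
  {91} × {s, t} = {(91,s), (91,t)}
  {89, 90, 91} × {r} = {(89,r), (90,r), (91,r)}
  {89, 90, 91} × {t} = {(89,t), (90,t), (91,t)}
  {91} × {r, s, t} = {(91,r), (91,s), (91,t)}
  {89, 91} × {r, t} = {(89,r), (89,t), (91,r), (91,t)}
  {89, 91} × {s, t} = {(89,s), (89,t), (91,s), (91,t)}
  {90, 91} × {r, t} = {(90,r), (90,t), (91,r), (91,t)}
  {90, 91} × {s, t} = {(90,s), (90,t), (91,s), (91,t)}
  {89, 91} × {r, s, t} = {(89,r), (89,s), (89,t), (91,r), (91,s), (91,t)}
  {89, 90, 91} × {r, t} = {(89,r), (89,t), (90,r), (90,t), (91,r), (91,t)}
  {89, 90, 91} × {s, t} = {(89,s), (89,t), (90,s), (90,t), (91,s), (91,t)}
  {90, 91} × {r, s, t} = {(90,r), (90,s), (90,t), (91,r), (91,s), (91,t)}
  {89, 90, 91} × {r, s, t} = {(89,r), (89,s), (89,t), (90,r), (90,s), (90,t), (91,r), (91,s), (91,t)}
These 21 distinct sets form the basis B.
Close under arbitrary unions to get τ_{X×Y}; counting gives |τ_{X×Y}| = 70.


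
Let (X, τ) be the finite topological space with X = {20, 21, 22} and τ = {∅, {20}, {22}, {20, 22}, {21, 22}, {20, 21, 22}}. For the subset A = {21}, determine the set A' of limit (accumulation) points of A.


A' = ∅

For each x ∈ X, list the open sets U ∈ τ with x ∈ U, then check whether U ∩ (A ∖ {x}) ≠ ∅ for every such U.
  x = 20: open {20} ∋ x has {20} ∩ (A ∖ {20}) = ∅, so x is NOT a limit point.
  x = 21: open {21, 22} ∋ x has {21, 22} ∩ (A ∖ {21}) = ∅, so x is NOT a limit point.
  x = 22: open {22} ∋ x has {22} ∩ (A ∖ {22}) = ∅, so x is NOT a limit point.
Collecting: A' = ∅.


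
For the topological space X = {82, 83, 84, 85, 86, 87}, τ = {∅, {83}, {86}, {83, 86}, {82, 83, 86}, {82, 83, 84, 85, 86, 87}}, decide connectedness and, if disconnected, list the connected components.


(X, τ) is connected.

Find clopen sets (U ∈ τ with X ∖ U ∈ τ):
  U = ∅, X ∖ U = {82, 83, 84, 85, 86, 87} — both open, so U is clopen.
  U = {82, 83, 84, 85, 86, 87}, X ∖ U = ∅ — both open, so U is clopen.
Only trivial clopens (∅ and X) exist, so (X, τ) is connected.
Compute connected components by grouping points that agree on all clopens:
  component: {82, 83, 84, 85, 86, 87}


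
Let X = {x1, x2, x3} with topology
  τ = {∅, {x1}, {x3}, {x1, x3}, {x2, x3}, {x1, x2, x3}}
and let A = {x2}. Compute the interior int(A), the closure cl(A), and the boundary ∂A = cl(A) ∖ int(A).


int(A) = ∅, cl(A) = {x2}, ∂A = {x2}.

Closed sets in (X, τ) are complements of opens:
  closed(X, τ) = {∅, {x1}, {x2}, {x1, x2}, {x2, x3}, {x1, x2, x3}}.
int(A) = ⋃ {U ∈ τ : U ⊆ A}. Opens contained in A: ∅.
Taking the union of these: int(A) = ∅.
cl(A) = ⋂ {C closed : A ⊆ C}. Closed sets containing A: {x2}, {x1, x2}, {x2, x3}, {x1, x2, x3}.
Intersecting these: cl(A) = {x2}.
∂A = cl(A) ∖ int(A) = {x2} ∖ ∅ = {x2}.


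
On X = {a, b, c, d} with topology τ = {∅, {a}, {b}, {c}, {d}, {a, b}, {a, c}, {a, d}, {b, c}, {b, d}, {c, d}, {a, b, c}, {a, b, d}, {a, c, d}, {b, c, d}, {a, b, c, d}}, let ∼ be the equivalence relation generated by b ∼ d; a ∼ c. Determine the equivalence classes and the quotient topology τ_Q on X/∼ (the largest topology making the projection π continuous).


X/∼ = {[a=c], [b=d]}; |τ_Q| = 4.

Equivalence classes: [a=c], [b=d].
Quotient map π: X → X/∼ sends a ↦ [a=c], b ↦ [b=d], c ↦ [a=c], d ↦ [b=d].
For each subset V ⊆ X/∼, compute π^{-1}(V) ⊆ X and check whether π^{-1}(V) ∈ τ. V is open in τ_Q iff π^{-1}(V) ∈ τ.
  V = {}: π^{-1}(V) = ∅ ∈ τ ✓.
  V = {[a=c]}: π^{-1}(V) = {a, c} ∈ τ ✓.
  V = {[b=d]}: π^{-1}(V) = {b, d} ∈ τ ✓.
  V = {[a=c], [b=d]}: π^{-1}(V) = {a, b, c, d} ∈ τ ✓.
Open sets in the quotient: τ_Q = {{}, {[a=c]}, {[b=d]}, {[a=c], [b=d]}} (4 elements).


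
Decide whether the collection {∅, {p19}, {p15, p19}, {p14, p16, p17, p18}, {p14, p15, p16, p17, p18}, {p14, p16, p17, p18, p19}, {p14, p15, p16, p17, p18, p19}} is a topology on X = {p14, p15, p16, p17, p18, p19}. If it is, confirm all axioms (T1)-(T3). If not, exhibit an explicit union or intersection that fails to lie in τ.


τ is NOT a topology on X.

Axiom (T1): ∅ ∈ τ? Yes; X ∈ τ? Yes.
Axiom (T2/T3): check pairwise unions and intersections of members of τ.
Counterexample for (T3): {p15, p19} ∩ {p14, p15, p16, p17, p18} = {p15} ∉ τ. Therefore τ is NOT a topology.


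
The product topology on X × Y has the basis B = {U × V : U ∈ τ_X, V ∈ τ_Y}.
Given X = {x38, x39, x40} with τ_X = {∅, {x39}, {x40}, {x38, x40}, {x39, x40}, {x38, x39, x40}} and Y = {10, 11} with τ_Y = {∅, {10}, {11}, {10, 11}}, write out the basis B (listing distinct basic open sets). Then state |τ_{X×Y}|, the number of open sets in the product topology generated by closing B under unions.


Basis B = {∅ × ∅, {x39} × {10}, {x39} × {11}, {x40} × {10}, {x40} × {11}, {x38, x40} × {10}, {x38, x40} × {11}, {x39} × {10, 11}, {x39, x40} × {10}, {x39, x40} × {11}, {x40} × {10, 11}, {x38, x39, x40} × {10}, {x38, x39, x40} × {11}, {x38, x40} × {10, 11}, {x39, x40} × {10, 11}, {x38, x39, x40} × {10, 11}}; |τ_{X×Y}| = 36.

Enumerate products U × V with U ∈ τ_X, V ∈ τ_Y (deduplicated):
  ∅ × ∅ = {} (∅)
  {x39} × {10} = {(x39,10)}
  {x39} × {11} = {(x39,11)}
  {x40} × {10} = {(x40,10)}
  {x40} × {11} = {(x40,11)}
  {x38, x40} × {10} = {(x38,10), (x40,10)}
  {x38, x40} × {11} = {(x38,11), (x40,11)}
  {x39} × {10, 11} = {(x39,10), (x39,11)}
  {x39, x40} × {10} = {(x39,10), (x40,10)}
  {x39, x40} × {11} = {(x39,11), (x40,11)}
  {x40} × {10, 11} = {(x40,10), (x40,11)}
  {x38, x39, x40} × {10} = {(x38,10), (x39,10), (x40,10)}
  {x38, x39, x40} × {11} = {(x38,11), (x39,11), (x40,11)}
  {x38, x40} × {10, 11} = {(x38,10), (x38,11), (x40,10), (x40,11)}
  {x39, x40} × {10, 11} = {(x39,10), (x39,11), (x40,10), (x40,11)}
  {x38, x39, x40} × {10, 11} = {(x38,10), (x38,11), (x39,10), (x39,11), (x40,10), (x40,11)}
These 16 distinct sets form the basis B.
Close under arbitrary unions to get τ_{X×Y}; counting gives |τ_{X×Y}| = 36.


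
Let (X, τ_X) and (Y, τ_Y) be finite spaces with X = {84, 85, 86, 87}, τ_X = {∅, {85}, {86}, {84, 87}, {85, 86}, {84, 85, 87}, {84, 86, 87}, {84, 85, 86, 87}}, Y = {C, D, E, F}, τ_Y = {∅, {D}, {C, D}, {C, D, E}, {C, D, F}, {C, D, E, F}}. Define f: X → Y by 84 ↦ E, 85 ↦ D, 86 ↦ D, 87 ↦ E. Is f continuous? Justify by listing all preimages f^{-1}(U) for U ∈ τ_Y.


f IS continuous.

Compute f^{-1}(U) for each U ∈ τ_Y:
  U = ∅: f^{-1}(U) = ∅ ∈ τ_X ✓.
  U = {D}: f^{-1}(U) = {85, 86} ∈ τ_X ✓.
  U = {C, D}: f^{-1}(U) = {85, 86} ∈ τ_X ✓.
  U = {C, D, E}: f^{-1}(U) = {84, 85, 86, 87} ∈ τ_X ✓.
  U = {C, D, F}: f^{-1}(U) = {85, 86} ∈ τ_X ✓.
  U = {C, D, E, F}: f^{-1}(U) = {84, 85, 86, 87} ∈ τ_X ✓.
Every preimage lies in τ_X, so f IS continuous.


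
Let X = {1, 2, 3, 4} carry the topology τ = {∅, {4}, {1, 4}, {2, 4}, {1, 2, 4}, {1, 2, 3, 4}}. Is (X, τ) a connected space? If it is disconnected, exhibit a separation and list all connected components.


(X, τ) is connected.

Find clopen sets (U ∈ τ with X ∖ U ∈ τ):
  U = ∅, X ∖ U = {1, 2, 3, 4} — both open, so U is clopen.
  U = {1, 2, 3, 4}, X ∖ U = ∅ — both open, so U is clopen.
Only trivial clopens (∅ and X) exist, so (X, τ) is connected.
Compute connected components by grouping points that agree on all clopens:
  component: {1, 2, 3, 4}


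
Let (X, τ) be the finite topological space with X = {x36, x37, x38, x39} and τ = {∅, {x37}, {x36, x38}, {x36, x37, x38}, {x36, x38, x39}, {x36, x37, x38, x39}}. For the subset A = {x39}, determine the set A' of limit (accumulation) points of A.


A' = ∅

For each x ∈ X, list the open sets U ∈ τ with x ∈ U, then check whether U ∩ (A ∖ {x}) ≠ ∅ for every such U.
  x = x36: open {x36, x38} ∋ x has {x36, x38} ∩ (A ∖ {x36}) = ∅, so x is NOT a limit point.
  x = x37: open {x37} ∋ x has {x37} ∩ (A ∖ {x37}) = ∅, so x is NOT a limit point.
  x = x38: open {x36, x38} ∋ x has {x36, x38} ∩ (A ∖ {x38}) = ∅, so x is NOT a limit point.
  x = x39: open {x36, x38, x39} ∋ x has {x36, x38, x39} ∩ (A ∖ {x39}) = ∅, so x is NOT a limit point.
Collecting: A' = ∅.
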